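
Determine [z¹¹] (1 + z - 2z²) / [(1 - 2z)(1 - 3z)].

586394

The denominator gives the recurrence a_n = 5a_(n−1) − 6a_(n−2) for n ≥ 3; the numerator fixes a_0 = 1, a_1 = 6, a_2 = 22.
Iterating: 1, 6, 22, 74, 238, 746, 2302, 7034, 21358, 64586, 194782, 586394, so a_11 = 586394.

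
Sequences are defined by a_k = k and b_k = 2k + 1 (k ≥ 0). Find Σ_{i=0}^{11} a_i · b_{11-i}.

506

This is [x^11] in the product of the two ordinary generating functions.
Σ = 0·23 + 1·21 + 2·19 + 3·17 + 4·15 + 5·13 + 6·11 + 7·9 + 8·7 + 9·5 + 10·3 + 11·1 = 506.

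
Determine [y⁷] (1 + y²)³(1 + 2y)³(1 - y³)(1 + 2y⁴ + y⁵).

(1 + y²)³ has coefficients 1,0,3,0,3,0,1 for degrees 0…6.
(1 + 2y)³ has coefficients 1,6,12,8,0,0,0,0 for degrees 0…7.
Multiplying by (1 - y³) gives running coefficients 1,6,12,7,-6,-12,-8,0 for degrees 0…7.
Finally multiplying by (1 + 2y⁴ + y⁵), the product of all factors after the first has coefficients 1,6,12,7,-4,1,22,26 for degrees 0…7.
[y⁷] = 1·26 + 3·1 + 3·7 + 1·6 = 56.

56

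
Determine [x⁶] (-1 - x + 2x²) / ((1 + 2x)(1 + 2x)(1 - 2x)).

The denominator gives the recurrence a_n = −2a_(n−1) + 4a_(n−2) + 8a_(n−3) for n ≥ 3; the numerator fixes a_0 = -1, a_1 = 1, a_2 = -4.
Iterating: -1, 1, -4, 4, -16, 16, -64, so a_6 = -64.

-64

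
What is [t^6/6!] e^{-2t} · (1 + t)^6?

592

The EGF product rule gives c_6 = Σ_{k_1+k_2=6} C(6; k_1,k_2) · ∏ g_i(k_i), where e^{-2t} gives (-2)^k; (1+t)^6 gives the falling factorial (6)_k.
g_1(k) for k = 0…6: 1, -2, 4, -8, 16, -32, 64.
g_2(k) for k = 0…6: 1, 6, 30, 120, 360, 720, 720.
c_6 = Σ_k C(6,k)·g_1(k)·g_2(6−k) = 1·1·720 + 6·(-2)·720 + 15·4·360 + 20·(-8)·120 + 15·16·30 + 6·(-32)·6 + 1·64·1 = 720 − 8640 + 21600 − 19200 + 7200 − 1152 + 64 = 592.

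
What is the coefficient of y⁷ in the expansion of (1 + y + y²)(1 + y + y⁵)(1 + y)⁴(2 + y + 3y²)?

86

(1 + y + y²) has coefficients 1,1,1 for degrees 0…2.
(1 + y + y⁵) has coefficients 1,1,0,0,0,1,0,0 for degrees 0…7.
Multiplying by (1 + y)⁴ gives running coefficients 1,5,10,10,5,2,4,6 for degrees 0…7.
Finally multiplying by (2 + y + 3y²), the product of all factors after the first has coefficients 2,11,28,45,50,39,25,22 for degrees 0…7.
[y⁷] = 1·22 + 1·25 + 1·39 = 86.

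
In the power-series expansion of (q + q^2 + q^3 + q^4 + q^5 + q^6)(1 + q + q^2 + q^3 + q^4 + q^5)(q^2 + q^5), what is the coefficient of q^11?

9

(q + q^2 + q^3 + q^4 + q^5 + q^6) has coefficients 0,1,1,1,1,1,1 for degrees 0…6.
(1 + q + q^2 + q^3 + q^4 + q^5) has coefficients 1,1,1,1,1,1,0,0,0,0,0,0 for degrees 0…11.
Finally multiplying by (q^2 + q^5), the product of all factors after the first has coefficients 0,0,1,1,1,2,2,2,1,1,1,0 for degrees 0…11.
[q^11] = 1·1 + 1·1 + 1·1 + 1·2 + 1·2 + 1·2 = 9.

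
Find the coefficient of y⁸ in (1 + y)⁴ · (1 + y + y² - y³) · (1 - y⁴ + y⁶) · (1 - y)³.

-2

(1 + y)⁴ has coefficients 1,4,6,4,1 for degrees 0…4.
(1 + y + y² - y³) has coefficients 1,1,1,-1,0,0,0,0,0 for degrees 0…8.
Multiplying by (1 - y⁴ + y⁶) gives running coefficients 1,1,1,-1,-1,-1,0,2,1 for degrees 0…8.
Finally multiplying by (1 - y)³, the product of all factors after the first has coefficients 1,-2,1,-2,4,-2,1,0,-4 for degrees 0…8.
[y⁸] = 1·(-4) + 4·0 + 6·1 + 4·(-2) + 1·4 = -2.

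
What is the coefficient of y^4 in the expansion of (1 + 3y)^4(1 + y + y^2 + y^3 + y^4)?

(1 + 3y)^4 has coefficients 1,12,54,108,81 for degrees 0…4.
(1 + y + y^2 + y^3 + y^4) has coefficients 1,1,1,1,1 for degrees 0…4.
[y^4] = 1·1 + 12·1 + 54·1 + 108·1 + 81·1 = 256.

256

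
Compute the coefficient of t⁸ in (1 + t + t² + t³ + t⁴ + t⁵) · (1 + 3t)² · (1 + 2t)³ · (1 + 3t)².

(1 + t + t² + t³ + t⁴ + t⁵) has coefficients 1,1,1,1,1,1 for degrees 0…5.
(1 + 3t)² has coefficients 1,6,9,0,0,0,0,0,0 for degrees 0…8.
Multiplying by (1 + 2t)³ gives running coefficients 1,12,57,134,156,72,0,0,0 for degrees 0…8.
Finally multiplying by (1 + 3t)², the product of all factors after the first has coefficients 1,18,138,584,1473,2214,1836,648,0 for degrees 0…8.
[t⁸] = 1·0 + 1·648 + 1·1836 + 1·2214 + 1·1473 + 1·584 = 6755.

6755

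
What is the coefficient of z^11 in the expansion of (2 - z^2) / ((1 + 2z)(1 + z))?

The denominator gives the recurrence a_n = −3a_(n−1) − 2a_(n−2) for n ≥ 3; the numerator fixes a_0 = 2, a_1 = -6, a_2 = 13.
Iterating: 2, -6, 13, -27, 55, -111, 223, -447, 895, -1791, 3583, -7167, so a_11 = -7167.

-7167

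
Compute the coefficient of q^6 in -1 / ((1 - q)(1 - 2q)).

Partial fractions give a closed form: a_n = (1)·1^n + (-2)·2^n.
At n = 6: a_6 = -127.

-127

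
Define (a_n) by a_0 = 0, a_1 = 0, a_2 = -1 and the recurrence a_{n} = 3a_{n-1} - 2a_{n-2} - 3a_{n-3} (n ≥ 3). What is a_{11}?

1095

The ordinary generating function has denominator 1 - 3z + 2z^2 + 3z^3.
Iterating the recurrence: a_0,…,a_{11} = 0, 0, -1, -3, -7, -12, -13, 6, 80, 267, 623, 1095.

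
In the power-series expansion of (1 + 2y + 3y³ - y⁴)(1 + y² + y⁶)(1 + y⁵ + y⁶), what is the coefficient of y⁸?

6

(1 + 2y + 3y³ - y⁴) has coefficients 1,2,0,3,-1 for degrees 0…4.
(1 + y² + y⁶) has coefficients 1,0,1,0,0,0,1,0,0 for degrees 0…8.
Finally multiplying by (1 + y⁵ + y⁶), the product of all factors after the first has coefficients 1,0,1,0,0,1,2,1,1 for degrees 0…8.
[y⁸] = 1·1 + 2·1 + 3·1 − 1·0 = 6.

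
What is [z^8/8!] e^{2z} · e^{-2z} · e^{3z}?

6561

The EGF product rule gives c_8 = Σ_{k_1+k_2+k_3=8} C(8; k_1,k_2,k_3) · ∏ g_i(k_i), where e^{2z} gives (2)^k; e^{-2z} gives (-2)^k; e^{3z} gives (3)^k.
g_1(k) for k = 0…8: 1, 2, 4, 8, 16, 32, 64, 128, 256.
g_2(k) for k = 0…8: 1, -2, 4, -8, 16, -32, 64, -128, 256.
g_3(k) for k = 0…8: 1, 3, 9, 27, 81, 243, 729, 2187, 6561.
First combine the last two factors: h(k) = Σ_j C(k,j)·g_2(j)·g_3(k−j) for k = 0…8: 1, 1, 1, 1, 1, 1, 1, 1, 1.
c_8 = Σ_k C(8,k)·g_1(k)·h(8−k) = 1·1·1 + 8·2·1 + 28·4·1 + 56·8·1 + 70·16·1 + 56·32·1 + 28·64·1 + 8·128·1 + 1·256·1 = 1 + 16 + 112 + 448 + 1120 + 1792 + 1792 + 1024 + 256 = 6561.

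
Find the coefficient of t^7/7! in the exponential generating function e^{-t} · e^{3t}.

128

The EGF product rule gives c_7 = Σ_{k_1+k_2=7} C(7; k_1,k_2) · ∏ g_i(k_i), where e^{-t} gives (-1)^k; e^{3t} gives (3)^k.
g_1(k) for k = 0…7: 1, -1, 1, -1, 1, -1, 1, -1.
g_2(k) for k = 0…7: 1, 3, 9, 27, 81, 243, 729, 2187.
c_7 = Σ_k C(7,k)·g_1(k)·g_2(7−k) = 1·1·2187 + 7·(-1)·729 + 21·1·243 + 35·(-1)·81 + 35·1·27 + 21·(-1)·9 + 7·1·3 + 1·(-1)·1 = 2187 − 5103 + 5103 − 2835 + 945 − 189 + 21 − 1 = 128.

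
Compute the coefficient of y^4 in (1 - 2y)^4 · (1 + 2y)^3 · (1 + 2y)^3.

32

(1 - 2y)^4 has coefficients 1,-8,24,-32,16 for degrees 0…4.
(1 + 2y)^3 has coefficients 1,6,12,8,0 for degrees 0…4.
Finally multiplying by (1 + 2y)^3, the product of all factors after the first has coefficients 1,12,60,160,240 for degrees 0…4.
[y^4] = 1·240 − 8·160 + 24·60 − 32·12 + 16·1 = 32.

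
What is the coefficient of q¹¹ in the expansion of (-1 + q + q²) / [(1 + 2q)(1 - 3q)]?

-58025

The denominator gives the recurrence a_n = a_(n−1) + 6a_(n−2) for n ≥ 3; the numerator fixes a_0 = -1, a_1 = 0, a_2 = -5.
Iterating: -1, 0, -5, -5, -35, -65, -275, -665, -2315, -6305, -20195, -58025, so a_11 = -58025.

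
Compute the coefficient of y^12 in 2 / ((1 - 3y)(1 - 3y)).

The denominator gives the recurrence a_n = 6a_(n−1) − 9a_(n−2) for n ≥ 2; the numerator fixes a_0 = 2, a_1 = 12.
Iterating: 2, 12, 54, 216, 810, 2916, 10206, 34992, 118098, 393660, 1299078, 4251528, 13817466, so a_12 = 13817466.

13817466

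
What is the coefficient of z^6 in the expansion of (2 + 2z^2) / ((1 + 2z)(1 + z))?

The denominator gives the recurrence a_n = −3a_(n−1) − 2a_(n−2) for n ≥ 3; the numerator fixes a_0 = 2, a_1 = -6, a_2 = 16.
Iterating: 2, -6, 16, -36, 76, -156, 316, so a_6 = 316.

316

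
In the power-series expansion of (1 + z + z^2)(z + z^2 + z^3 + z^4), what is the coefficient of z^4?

3

(1 + z + z^2) has coefficients 1,1,1 for degrees 0…2.
(z + z^2 + z^3 + z^4) has coefficients 0,1,1,1,1 for degrees 0…4.
[z^4] = 1·1 + 1·1 + 1·1 = 3.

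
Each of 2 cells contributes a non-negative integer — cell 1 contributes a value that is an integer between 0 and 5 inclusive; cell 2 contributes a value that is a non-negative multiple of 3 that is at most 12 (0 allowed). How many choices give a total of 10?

The generating function for the choices is (1 + t + t^2 + t^3 + t^4 + t^5)·(1 + t^3 + t^6 + t^9 + t^12); the count is [t^10].
(1 + t + t^2 + t^3 + t^4 + t^5) has coefficients 1,1,1,1,1,1 for degrees 0…5.
(1 + t^3 + t^6 + t^9 + t^12) has coefficients 1,0,0,1,0,0,1,0,0,1,0 for degrees 0…10.
[t^10] = 1·0 + 1·1 + 1·0 + 1·0 + 1·1 + 1·0 = 2.

2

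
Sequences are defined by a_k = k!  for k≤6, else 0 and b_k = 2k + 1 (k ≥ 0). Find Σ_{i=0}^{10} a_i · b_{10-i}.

The convolution is the t^10 coefficient of A(t)B(t).
Σ = 1·21 + 1·19 + 2·17 + 6·15 + 24·13 + 120·11 + 720·9 + 0·7 + 0·5 + 0·3 + 0·1 = 8276.

8276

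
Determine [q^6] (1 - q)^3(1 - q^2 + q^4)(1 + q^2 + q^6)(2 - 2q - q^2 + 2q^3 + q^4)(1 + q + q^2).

(1 - q)^3 has coefficients 1,-3,3,-1 for degrees 0…3.
(1 - q^2 + q^4) has coefficients 1,0,-1,0,1,0,0 for degrees 0…6.
Multiplying by (1 + q^2 + q^6) gives running coefficients 1,0,0,0,0,0,2 for degrees 0…6.
Multiplying by (2 - 2q - q^2 + 2q^3 + q^4) gives running coefficients 2,-2,-1,2,1,0,4 for degrees 0…6.
Finally multiplying by (1 + q + q^2), the product of all factors after the first has coefficients 2,0,-1,-1,2,3,5 for degrees 0…6.
[q^6] = 1·5 − 3·3 + 3·2 − 1·(-1) = 3.

3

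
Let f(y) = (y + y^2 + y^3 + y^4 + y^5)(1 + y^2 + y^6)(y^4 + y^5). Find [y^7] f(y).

(y + y^2 + y^3 + y^4 + y^5) has coefficients 0,1,1,1,1,1 for degrees 0…5.
(1 + y^2 + y^6) has coefficients 1,0,1,0,0,0,1,0 for degrees 0…7.
Finally multiplying by (y^4 + y^5), the product of all factors after the first has coefficients 0,0,0,0,1,1,1,1 for degrees 0…7.
[y^7] = 1·1 + 1·1 + 1·1 + 1·0 + 1·0 = 3.

3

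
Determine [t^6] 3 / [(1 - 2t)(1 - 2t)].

1344

The denominator gives the recurrence a_n = 4a_(n−1) − 4a_(n−2) for n ≥ 2; the numerator fixes a_0 = 3, a_1 = 12.
Iterating: 3, 12, 36, 96, 240, 576, 1344, so a_6 = 1344.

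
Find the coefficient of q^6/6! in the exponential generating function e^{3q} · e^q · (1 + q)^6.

414160

The EGF product rule gives c_6 = Σ_{k_1+k_2+k_3=6} C(6; k_1,k_2,k_3) · ∏ g_i(k_i), where e^{3q} gives (3)^k; e^q gives (1)^k; (1+q)^6 gives the falling factorial (6)_k.
g_1(k) for k = 0…6: 1, 3, 9, 27, 81, 243, 729.
g_2(k) for k = 0…6: 1, 1, 1, 1, 1, 1, 1.
g_3(k) for k = 0…6: 1, 6, 30, 120, 360, 720, 720.
First combine the last two factors: h(k) = Σ_j C(k,j)·g_2(j)·g_3(k−j) for k = 0…6: 1, 7, 43, 229, 1045, 4051, 13327.
c_6 = Σ_k C(6,k)·g_1(k)·h(6−k) = 1·1·13327 + 6·3·4051 + 15·9·1045 + 20·27·229 + 15·81·43 + 6·243·7 + 1·729·1 = 13327 + 72918 + 141075 + 123660 + 52245 + 10206 + 729 = 414160.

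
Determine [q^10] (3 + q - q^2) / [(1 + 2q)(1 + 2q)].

The denominator gives the recurrence a_n = −4a_(n−1) − 4a_(n−2) for n ≥ 3; the numerator fixes a_0 = 3, a_1 = -11, a_2 = 31.
Iterating: 3, -11, 31, -80, 196, -464, 1072, -2432, 5440, -12032, 26368, so a_10 = 26368.

26368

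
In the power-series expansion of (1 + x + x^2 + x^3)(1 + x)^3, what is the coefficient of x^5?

4

(1 + x + x^2 + x^3) has coefficients 1,1,1,1 for degrees 0…3.
(1 + x)^3 has coefficients 1,3,3,1,0,0 for degrees 0…5.
[x^5] = 1·0 + 1·0 + 1·1 + 1·3 = 4.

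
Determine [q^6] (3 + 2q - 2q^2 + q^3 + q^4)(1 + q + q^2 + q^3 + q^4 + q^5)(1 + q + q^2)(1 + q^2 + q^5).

32

(3 + 2q - 2q^2 + q^3 + q^4) has coefficients 3,2,-2,1,1 for degrees 0…4.
(1 + q + q^2 + q^3 + q^4 + q^5) has coefficients 1,1,1,1,1,1,0 for degrees 0…6.
Multiplying by (1 + q + q^2) gives running coefficients 1,2,3,3,3,3,2 for degrees 0…6.
Finally multiplying by (1 + q^2 + q^5), the product of all factors after the first has coefficients 1,2,4,5,6,7,7 for degrees 0…6.
[q^6] = 3·7 + 2·7 − 2·6 + 1·5 + 1·4 = 32.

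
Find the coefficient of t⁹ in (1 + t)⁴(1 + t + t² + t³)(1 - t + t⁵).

(1 + t)⁴ has coefficients 1,4,6,4,1 for degrees 0…4.
(1 + t + t² + t³) has coefficients 1,1,1,1,0,0,0,0,0,0 for degrees 0…9.
Finally multiplying by (1 - t + t⁵), the product of all factors after the first has coefficients 1,0,0,0,-1,1,1,1,1,0 for degrees 0…9.
[t⁹] = 1·0 + 4·1 + 6·1 + 4·1 + 1·1 = 15.

15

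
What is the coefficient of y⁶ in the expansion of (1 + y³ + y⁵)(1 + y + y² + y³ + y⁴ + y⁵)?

2

(1 + y³ + y⁵) has coefficients 1,0,0,1,0,1 for degrees 0…5.
(1 + y + y² + y³ + y⁴ + y⁵) has coefficients 1,1,1,1,1,1,0 for degrees 0…6.
[y⁶] = 1·0 + 1·1 + 1·1 = 2.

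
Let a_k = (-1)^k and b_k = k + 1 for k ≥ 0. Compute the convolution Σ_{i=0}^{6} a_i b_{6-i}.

The convolution is the t^6 coefficient of A(t)B(t).
Σ = 1·7 − 1·6 + 1·5 − 1·4 + 1·3 − 1·2 + 1·1 = 4.

4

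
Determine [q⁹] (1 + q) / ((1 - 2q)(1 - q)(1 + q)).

Partial fractions give a closed form: a_n = (2)·2^n + (-1)·1^n.
At n = 9: a_9 = 1023.

1023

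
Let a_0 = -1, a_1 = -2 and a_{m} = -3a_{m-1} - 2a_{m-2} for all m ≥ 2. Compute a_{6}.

The ordinary generating function has denominator 1 + 3z + 2z^2.
Iterating the recurrence: a_0,…,a_{6} = -1, -2, 8, -20, 44, -92, 188.

188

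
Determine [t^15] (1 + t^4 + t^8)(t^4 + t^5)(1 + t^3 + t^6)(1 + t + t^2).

4

(1 + t^4 + t^8) has coefficients 1,0,0,0,1,0,0,0,1 for degrees 0…8.
(t^4 + t^5) has coefficients 0,0,0,0,1,1,0,0,0,0,0,0,0,0,0,0 for degrees 0…15.
Multiplying by (1 + t^3 + t^6) gives running coefficients 0,0,0,0,1,1,0,1,1,0,1,1,0,0,0,0 for degrees 0…15.
Finally multiplying by (1 + t + t^2), the product of all factors after the first has coefficients 0,0,0,0,1,2,2,2,2,2,2,2,2,1,0,0 for degrees 0…15.
[t^15] = 1·0 + 1·2 + 1·2 = 4.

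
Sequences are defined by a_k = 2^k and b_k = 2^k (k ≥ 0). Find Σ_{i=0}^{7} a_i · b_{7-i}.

1024

The convolution is the t^7 coefficient of A(t)B(t).
Σ = 1·128 + 2·64 + 4·32 + 8·16 + 16·8 + 32·4 + 64·2 + 128·1 = 1024.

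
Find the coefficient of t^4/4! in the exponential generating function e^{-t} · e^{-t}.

16

The EGF product rule gives c_4 = Σ_{k_1+k_2=4} C(4; k_1,k_2) · ∏ g_i(k_i), where e^{-t} gives (-1)^k; e^{-t} gives (-1)^k.
g_1(k) for k = 0…4: 1, -1, 1, -1, 1.
g_2(k) for k = 0…4: 1, -1, 1, -1, 1.
c_4 = Σ_k C(4,k)·g_1(k)·g_2(4−k) = 1·1·1 + 4·(-1)·(-1) + 6·1·1 + 4·(-1)·(-1) + 1·1·1 = 1 + 4 + 6 + 4 + 1 = 16.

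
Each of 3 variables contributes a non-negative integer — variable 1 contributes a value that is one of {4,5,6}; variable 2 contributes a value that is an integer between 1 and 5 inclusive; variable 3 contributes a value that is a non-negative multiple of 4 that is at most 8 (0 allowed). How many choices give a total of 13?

The generating function for the choices is (x⁴ + x⁵ + x⁶)·(x + x² + x³ + x⁴ + x⁵)·(1 + x⁴ + x⁸); the count is [x¹³].
(x⁴ + x⁵ + x⁶) has coefficients 0,0,0,0,1,1,1 for degrees 0…6.
(x + x² + x³ + x⁴ + x⁵) has coefficients 0,1,1,1,1,1,0,0,0,0,0,0,0,0 for degrees 0…13.
Finally multiplying by (1 + x⁴ + x⁸), the product of all factors after the first has coefficients 0,1,1,1,1,2,1,1,1,2,1,1,1,1 for degrees 0…13.
[x¹³] = 1·2 + 1·1 + 1·1 = 4.

4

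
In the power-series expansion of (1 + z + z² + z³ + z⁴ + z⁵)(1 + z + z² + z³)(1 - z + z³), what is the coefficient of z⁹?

(1 + z + z² + z³ + z⁴ + z⁵) has coefficients 1,1,1,1,1,1 for degrees 0…5.
(1 + z + z² + z³) has coefficients 1,1,1,1,0,0,0,0,0,0 for degrees 0…9.
Finally multiplying by (1 - z + z³), the product of all factors after the first has coefficients 1,0,0,1,0,1,1,0,0,0 for degrees 0…9.
[z⁹] = 1·0 + 1·0 + 1·0 + 1·1 + 1·1 + 1·0 = 2.

2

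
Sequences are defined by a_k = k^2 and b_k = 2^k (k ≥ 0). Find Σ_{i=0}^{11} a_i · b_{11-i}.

Write out a_i and b_{11-i} for i = 0,…,11 and sum the products.
Σ = 0·2048 + 1·1024 + 4·512 + 9·256 + 16·128 + 25·64 + 36·32 + 49·16 + 64·8 + 81·4 + 100·2 + 121·1 = 12117.

12117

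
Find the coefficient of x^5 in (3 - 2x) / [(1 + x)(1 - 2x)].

Partial fractions give a closed form: a_n = (5/3)·(-1)^n + (4/3)·2^n.
At n = 5: a_5 = 41.

41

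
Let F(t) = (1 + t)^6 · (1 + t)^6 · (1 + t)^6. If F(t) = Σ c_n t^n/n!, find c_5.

The EGF product rule gives c_5 = Σ_{k_1+k_2+k_3=5} C(5; k_1,k_2,k_3) · ∏ g_i(k_i), where (1+t)^6 gives the falling factorial (6)_k; (1+t)^6 gives the falling factorial (6)_k; (1+t)^6 gives the falling factorial (6)_k.
g_1(k) for k = 0…5: 1, 6, 30, 120, 360, 720.
g_2(k) for k = 0…5: 1, 6, 30, 120, 360, 720.
g_3(k) for k = 0…5: 1, 6, 30, 120, 360, 720.
First combine the last two factors: h(k) = Σ_j C(k,j)·g_2(j)·g_3(k−j) for k = 0…5: 1, 12, 132, 1320, 11880, 95040.
c_5 = Σ_k C(5,k)·g_1(k)·h(5−k) = 1·1·95040 + 5·6·11880 + 10·30·1320 + 10·120·132 + 5·360·12 + 1·720·1 = 95040 + 356400 + 396000 + 158400 + 21600 + 720 = 1028160.

1028160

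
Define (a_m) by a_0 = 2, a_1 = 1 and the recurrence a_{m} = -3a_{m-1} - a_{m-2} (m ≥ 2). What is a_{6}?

-254

The ordinary generating function has denominator 1 + 3y + y^2.
Iterating the recurrence: a_0,…,a_{6} = 2, 1, -5, 14, -37, 97, -254.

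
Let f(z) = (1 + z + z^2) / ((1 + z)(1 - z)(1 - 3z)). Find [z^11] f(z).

Partial fractions give a closed form: a_n = (1/8)·(-1)^n + (-3/4)·1^n + (13/8)·3^n.
At n = 11: a_11 = 287863.

287863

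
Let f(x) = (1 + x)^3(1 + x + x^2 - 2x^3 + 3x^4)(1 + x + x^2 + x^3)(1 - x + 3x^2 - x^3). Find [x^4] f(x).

31

(1 + x)^3 has coefficients 1,3,3,1 for degrees 0…3.
(1 + x + x^2 - 2x^3 + 3x^4) has coefficients 1,1,1,-2,3 for degrees 0…4.
Multiplying by (1 + x + x^2 + x^3) gives running coefficients 1,2,3,1,3 for degrees 0…4.
Finally multiplying by (1 - x + 3x^2 - x^3), the product of all factors after the first has coefficients 1,1,4,3,9 for degrees 0…4.
[x^4] = 1·9 + 3·3 + 3·4 + 1·1 = 31.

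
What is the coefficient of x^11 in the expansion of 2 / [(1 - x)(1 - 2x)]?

Partial fractions give a closed form: a_n = (-2)·1^n + (4)·2^n.
At n = 11: a_11 = 8190.

8190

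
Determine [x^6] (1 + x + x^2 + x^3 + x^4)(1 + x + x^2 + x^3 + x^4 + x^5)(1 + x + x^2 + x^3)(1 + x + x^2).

49

(1 + x + x^2 + x^3 + x^4) has coefficients 1,1,1,1,1 for degrees 0…4.
(1 + x + x^2 + x^3 + x^4 + x^5) has coefficients 1,1,1,1,1,1,0 for degrees 0…6.
Multiplying by (1 + x + x^2 + x^3) gives running coefficients 1,2,3,4,4,4,3 for degrees 0…6.
Finally multiplying by (1 + x + x^2), the product of all factors after the first has coefficients 1,3,6,9,11,12,11 for degrees 0…6.
[x^6] = 1·11 + 1·12 + 1·11 + 1·9 + 1·6 = 49.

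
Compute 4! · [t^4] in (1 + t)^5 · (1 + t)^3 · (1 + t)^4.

11880

The EGF product rule gives c_4 = Σ_{k_1+k_2+k_3=4} C(4; k_1,k_2,k_3) · ∏ g_i(k_i), where (1+t)^5 gives the falling factorial (5)_k; (1+t)^3 gives the falling factorial (3)_k; (1+t)^4 gives the falling factorial (4)_k.
g_1(k) for k = 0…4: 1, 5, 20, 60, 120.
g_2(k) for k = 0…4: 1, 3, 6, 6, 0.
g_3(k) for k = 0…4: 1, 4, 12, 24, 24.
First combine the last two factors: h(k) = Σ_j C(k,j)·g_2(j)·g_3(k−j) for k = 0…4: 1, 7, 42, 210, 840.
c_4 = Σ_k C(4,k)·g_1(k)·h(4−k) = 1·1·840 + 4·5·210 + 6·20·42 + 4·60·7 + 1·120·1 = 840 + 4200 + 5040 + 1680 + 120 = 11880.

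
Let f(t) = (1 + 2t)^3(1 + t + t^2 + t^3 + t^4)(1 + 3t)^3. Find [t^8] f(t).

1314

(1 + 2t)^3 has coefficients 1,6,12,8 for degrees 0…3.
(1 + t + t^2 + t^3 + t^4) has coefficients 1,1,1,1,1,0,0,0,0 for degrees 0…8.
Finally multiplying by (1 + 3t)^3, the product of all factors after the first has coefficients 1,10,37,64,64,63,54,27,0 for degrees 0…8.
[t^8] = 1·0 + 6·27 + 12·54 + 8·63 = 1314.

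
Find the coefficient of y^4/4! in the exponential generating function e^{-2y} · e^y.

1

The EGF product rule gives c_4 = Σ_{k_1+k_2=4} C(4; k_1,k_2) · ∏ g_i(k_i), where e^{-2y} gives (-2)^k; e^y gives (1)^k.
g_1(k) for k = 0…4: 1, -2, 4, -8, 16.
g_2(k) for k = 0…4: 1, 1, 1, 1, 1.
c_4 = Σ_k C(4,k)·g_1(k)·g_2(4−k) = 1·1·1 + 4·(-2)·1 + 6·4·1 + 4·(-8)·1 + 1·16·1 = 1 − 8 + 24 − 32 + 16 = 1.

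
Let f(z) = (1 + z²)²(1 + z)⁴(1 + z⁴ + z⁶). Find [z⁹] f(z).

24

(1 + z²)² has coefficients 1,0,2,0,1 for degrees 0…4.
(1 + z)⁴ has coefficients 1,4,6,4,1,0,0,0,0,0 for degrees 0…9.
Finally multiplying by (1 + z⁴ + z⁶), the product of all factors after the first has coefficients 1,4,6,4,2,4,7,8,7,4 for degrees 0…9.
[z⁹] = 1·4 + 2·8 + 1·4 = 24.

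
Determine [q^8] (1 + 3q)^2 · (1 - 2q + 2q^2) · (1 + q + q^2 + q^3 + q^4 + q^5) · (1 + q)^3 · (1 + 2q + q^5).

372

(1 + 3q)^2 has coefficients 1,6,9 for degrees 0…2.
(1 - 2q + 2q^2) has coefficients 1,-2,2,0,0,0,0,0,0 for degrees 0…8.
Multiplying by (1 + q + q^2 + q^3 + q^4 + q^5) gives running coefficients 1,-1,1,1,1,1,0,2,0 for degrees 0…8.
Multiplying by (1 + q)^3 gives running coefficients 1,2,1,2,6,8,7,6,7 for degrees 0…8.
Finally multiplying by (1 + 2q + q^5), the product of all factors after the first has coefficients 1,4,5,4,10,21,25,21,21 for degrees 0…8.
[q^8] = 1·21 + 6·21 + 9·25 = 372.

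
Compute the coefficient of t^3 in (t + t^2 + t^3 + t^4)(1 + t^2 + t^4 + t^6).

2

(t + t^2 + t^3 + t^4) has coefficients 0,1,1,1 for degrees 0…3.
(1 + t^2 + t^4 + t^6) has coefficients 1,0,1,0 for degrees 0…3.
[t^3] = 1·1 + 1·0 + 1·1 = 2.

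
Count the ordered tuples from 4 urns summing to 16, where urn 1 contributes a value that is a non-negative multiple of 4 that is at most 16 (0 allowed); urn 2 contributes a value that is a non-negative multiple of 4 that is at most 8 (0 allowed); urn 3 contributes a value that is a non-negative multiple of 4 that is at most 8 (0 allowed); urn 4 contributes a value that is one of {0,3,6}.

The generating function for the choices is (1 + q^4 + q^8 + q^12 + q^16)·(1 + q^4 + q^8)·(1 + q^4 + q^8)·(1 + q^3 + q^6); the count is [q^16].
(1 + q^4 + q^8 + q^12 + q^16) has coefficients 1,0,0,0,1,0,0,0,1,0,0,0,1,0,0,0,1 for degrees 0…16.
(1 + q^4 + q^8) has coefficients 1,0,0,0,1,0,0,0,1,0,0,0,0,0,0,0,0 for degrees 0…16.
Multiplying by (1 + q^4 + q^8) gives running coefficients 1,0,0,0,2,0,0,0,3,0,0,0,2,0,0,0,1 for degrees 0…16.
Finally multiplying by (1 + q^3 + q^6), the product of all factors after the first has coefficients 1,0,0,1,2,0,1,2,3,0,2,3,2,0,3,2,1 for degrees 0…16.
[q^16] = 1·1 + 1·2 + 1·3 + 1·2 + 1·1 = 9.

9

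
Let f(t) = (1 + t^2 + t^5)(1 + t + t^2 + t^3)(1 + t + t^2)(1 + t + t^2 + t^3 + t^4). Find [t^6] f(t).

(1 + t^2 + t^5) has coefficients 1,0,1,0,0,1 for degrees 0…5.
(1 + t + t^2 + t^3) has coefficients 1,1,1,1,0,0,0 for degrees 0…6.
Multiplying by (1 + t + t^2) gives running coefficients 1,2,3,3,2,1,0 for degrees 0…6.
Finally multiplying by (1 + t + t^2 + t^3 + t^4), the product of all factors after the first has coefficients 1,3,6,9,11,11,9 for degrees 0…6.
[t^6] = 1·9 + 1·11 + 1·3 = 23.

23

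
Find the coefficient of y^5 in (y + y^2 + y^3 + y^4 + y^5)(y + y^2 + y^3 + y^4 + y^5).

4

(y + y^2 + y^3 + y^4 + y^5) has coefficients 0,1,1,1,1,1 for degrees 0…5.
(y + y^2 + y^3 + y^4 + y^5) has coefficients 0,1,1,1,1,1 for degrees 0…5.
[y^5] = 1·1 + 1·1 + 1·1 + 1·1 + 1·0 = 4.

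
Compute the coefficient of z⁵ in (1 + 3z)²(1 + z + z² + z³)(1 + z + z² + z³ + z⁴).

63

(1 + 3z)² has coefficients 1,6,9 for degrees 0…2.
(1 + z + z² + z³) has coefficients 1,1,1,1,0,0 for degrees 0…5.
Finally multiplying by (1 + z + z² + z³ + z⁴), the product of all factors after the first has coefficients 1,2,3,4,4,3 for degrees 0…5.
[z⁵] = 1·3 + 6·4 + 9·4 = 63.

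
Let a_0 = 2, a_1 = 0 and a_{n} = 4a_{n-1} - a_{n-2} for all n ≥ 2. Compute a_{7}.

The ordinary generating function has denominator 1 - 4z + z^2.
Iterating the recurrence: a_0,…,a_{7} = 2, 0, -2, -8, -30, -112, -418, -1560.

-1560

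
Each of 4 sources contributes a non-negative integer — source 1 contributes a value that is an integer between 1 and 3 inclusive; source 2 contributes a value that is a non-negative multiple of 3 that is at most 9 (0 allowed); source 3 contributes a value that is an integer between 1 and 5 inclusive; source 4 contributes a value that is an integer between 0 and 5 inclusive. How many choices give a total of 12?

The generating function for the choices is (y + y^2 + y^3)·(1 + y^3 + y^6 + y^9)·(y + y^2 + y^3 + y^4 + y^5)·(1 + y + y^2 + y^3 + y^4 + y^5); the count is [y^12].
(y + y^2 + y^3) has coefficients 0,1,1,1 for degrees 0…3.
(1 + y^3 + y^6 + y^9) has coefficients 1,0,0,1,0,0,1,0,0,1,0,0,0 for degrees 0…12.
Multiplying by (y + y^2 + y^3 + y^4 + y^5) gives running coefficients 0,1,1,1,2,2,1,2,2,1,2,2,1 for degrees 0…12.
Finally multiplying by (1 + y + y^2 + y^3 + y^4 + y^5), the product of all factors after the first has coefficients 0,1,2,3,5,7,8,9,10,10,10,10,10 for degrees 0…12.
[y^12] = 1·10 + 1·10 + 1·10 = 30.

30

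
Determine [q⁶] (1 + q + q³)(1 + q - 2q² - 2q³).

-2

(1 + q + q³) has coefficients 1,1,0,1 for degrees 0…3.
(1 + q - 2q² - 2q³) has coefficients 1,1,-2,-2,0,0,0 for degrees 0…6.
[q⁶] = 1·0 + 1·0 + 1·(-2) = -2.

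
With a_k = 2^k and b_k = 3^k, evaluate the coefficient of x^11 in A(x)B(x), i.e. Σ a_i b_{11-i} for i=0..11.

The convolution is the x^11 coefficient of A(x)B(x).
Σ = 1·177147 + 2·59049 + 4·19683 + 8·6561 + 16·2187 + 32·729 + 64·243 + 128·81 + 256·27 + 512·9 + 1024·3 + 2048·1 = 527345.

527345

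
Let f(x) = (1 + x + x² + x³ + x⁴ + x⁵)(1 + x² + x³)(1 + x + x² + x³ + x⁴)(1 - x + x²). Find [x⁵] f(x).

9

(1 + x + x² + x³ + x⁴ + x⁵) has coefficients 1,1,1,1,1,1 for degrees 0…5.
(1 + x² + x³) has coefficients 1,0,1,1,0,0 for degrees 0…5.
Multiplying by (1 + x + x² + x³ + x⁴) gives running coefficients 1,1,2,3,3,2 for degrees 0…5.
Finally multiplying by (1 - x + x²), the product of all factors after the first has coefficients 1,0,2,2,2,2 for degrees 0…5.
[x⁵] = 1·2 + 1·2 + 1·2 + 1·2 + 1·0 + 1·1 = 9.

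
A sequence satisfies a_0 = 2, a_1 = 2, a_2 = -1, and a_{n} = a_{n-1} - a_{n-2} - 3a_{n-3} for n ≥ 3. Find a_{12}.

The ordinary generating function has denominator 1 - t + t^2 + 3t^3.
Iterating the recurrence: a_0,…,a_{12} = 2, 2, -1, -9, -14, -2, 39, 83, 50, -150, -449, -449, 450.

450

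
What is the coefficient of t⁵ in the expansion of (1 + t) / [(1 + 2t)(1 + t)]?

Partial fractions give a closed form: a_n = (1)·(-2)^n.
At n = 5: a_5 = -32.

-32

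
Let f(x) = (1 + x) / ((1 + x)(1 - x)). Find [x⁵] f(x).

1

Partial fractions give a closed form: a_n = (1)·1^n.
At n = 5: a_5 = 1.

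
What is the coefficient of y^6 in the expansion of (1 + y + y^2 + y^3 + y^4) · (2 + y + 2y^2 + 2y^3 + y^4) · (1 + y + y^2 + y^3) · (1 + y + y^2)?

75

(1 + y + y^2 + y^3 + y^4) has coefficients 1,1,1,1,1 for degrees 0…4.
(2 + y + 2y^2 + 2y^3 + y^4) has coefficients 2,1,2,2,1,0,0 for degrees 0…6.
Multiplying by (1 + y + y^2 + y^3) gives running coefficients 2,3,5,7,6,5,3 for degrees 0…6.
Finally multiplying by (1 + y + y^2), the product of all factors after the first has coefficients 2,5,10,15,18,18,14 for degrees 0…6.
[y^6] = 1·14 + 1·18 + 1·18 + 1·15 + 1·10 = 75.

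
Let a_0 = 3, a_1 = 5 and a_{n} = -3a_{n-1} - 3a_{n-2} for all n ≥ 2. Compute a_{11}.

-3402

The ordinary generating function has denominator 1 + 3x + 3x^2.
Iterating the recurrence: a_0,…,a_{11} = 3, 5, -24, 57, -99, 126, -81, -135, 648, -1539, 2673, -3402.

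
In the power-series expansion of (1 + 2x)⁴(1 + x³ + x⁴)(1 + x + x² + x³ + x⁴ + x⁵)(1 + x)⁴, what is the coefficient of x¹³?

1777

(1 + 2x)⁴ has coefficients 1,8,24,32,16 for degrees 0…4.
(1 + x³ + x⁴) has coefficients 1,0,0,1,1,0,0,0,0,0,0,0,0,0 for degrees 0…13.
Multiplying by (1 + x + x² + x³ + x⁴ + x⁵) gives running coefficients 1,1,1,2,3,3,2,2,2,1,0,0,0,0 for degrees 0…13.
Finally multiplying by (1 + x)⁴, the product of all factors after the first has coefficients 1,5,11,16,22,32,41,42,37,32,26,16,6,1 for degrees 0…13.
[x¹³] = 1·1 + 8·6 + 24·16 + 32·26 + 16·32 = 1777.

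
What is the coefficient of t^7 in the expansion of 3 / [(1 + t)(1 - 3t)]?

4920

The denominator gives the recurrence a_n = 2a_(n−1) + 3a_(n−2) for n ≥ 2; the numerator fixes a_0 = 3, a_1 = 6.
Iterating: 3, 6, 21, 60, 183, 546, 1641, 4920, so a_7 = 4920.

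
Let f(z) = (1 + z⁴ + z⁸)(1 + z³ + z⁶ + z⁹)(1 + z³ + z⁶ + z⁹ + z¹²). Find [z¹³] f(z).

4

(1 + z⁴ + z⁸) has coefficients 1,0,0,0,1,0,0,0,1 for degrees 0…8.
(1 + z³ + z⁶ + z⁹) has coefficients 1,0,0,1,0,0,1,0,0,1,0,0,0,0 for degrees 0…13.
Finally multiplying by (1 + z³ + z⁶ + z⁹ + z¹²), the product of all factors after the first has coefficients 1,0,0,2,0,0,3,0,0,4,0,0,4,0 for degrees 0…13.
[z¹³] = 1·0 + 1·4 + 1·0 = 4.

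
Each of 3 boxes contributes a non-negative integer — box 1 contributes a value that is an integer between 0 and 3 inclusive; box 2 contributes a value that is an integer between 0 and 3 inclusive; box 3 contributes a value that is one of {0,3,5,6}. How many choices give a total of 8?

9

The generating function for the choices is (1 + q + q² + q³)·(1 + q + q² + q³)·(1 + q³ + q⁵ + q⁶); the count is [q⁸].
(1 + q + q² + q³) has coefficients 1,1,1,1 for degrees 0…3.
(1 + q + q² + q³) has coefficients 1,1,1,1,0,0,0,0,0 for degrees 0…8.
Finally multiplying by (1 + q³ + q⁵ + q⁶), the product of all factors after the first has coefficients 1,1,1,2,1,2,3,2,2 for degrees 0…8.
[q⁸] = 1·2 + 1·2 + 1·3 + 1·2 = 9.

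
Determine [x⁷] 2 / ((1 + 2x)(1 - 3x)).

2522

Partial fractions give a closed form: a_n = (4/5)·(-2)^n + (6/5)·3^n.
At n = 7: a_7 = 2522.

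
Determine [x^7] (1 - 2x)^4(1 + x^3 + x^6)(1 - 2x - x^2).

(1 - 2x)^4 has coefficients 1,-8,24,-32,16 for degrees 0…4.
(1 + x^3 + x^6) has coefficients 1,0,0,1,0,0,1,0 for degrees 0…7.
Finally multiplying by (1 - 2x - x^2), the product of all factors after the first has coefficients 1,-2,-1,1,-2,-1,1,-2 for degrees 0…7.
[x^7] = 1·(-2) − 8·1 + 24·(-1) − 32·(-2) + 16·1 = 46.

46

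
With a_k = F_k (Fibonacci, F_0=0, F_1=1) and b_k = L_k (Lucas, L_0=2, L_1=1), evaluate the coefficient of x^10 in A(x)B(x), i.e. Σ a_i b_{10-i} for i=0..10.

605

Write out a_i and b_{10-i} for i = 0,…,10 and sum the products.
Σ = 0·123 + 1·76 + 1·47 + 2·29 + 3·18 + 5·11 + 8·7 + 13·4 + 21·3 + 34·1 + 55·2 = 605.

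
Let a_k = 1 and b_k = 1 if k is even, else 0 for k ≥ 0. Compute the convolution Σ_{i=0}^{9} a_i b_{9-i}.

5

This is [x^9] in the product of the two ordinary generating functions.
Σ = 1·0 + 1·1 + 1·0 + 1·1 + 1·0 + 1·1 + 1·0 + 1·1 + 1·0 + 1·1 = 5.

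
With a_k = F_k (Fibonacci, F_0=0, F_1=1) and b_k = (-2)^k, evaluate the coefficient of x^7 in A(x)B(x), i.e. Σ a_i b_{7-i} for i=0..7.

This is [x^7] in the product of the two ordinary generating functions.
Σ = 0·(-128) + 1·64 + 1·(-32) + 2·16 + 3·(-8) + 5·4 + 8·(-2) + 13·1 = 57.

57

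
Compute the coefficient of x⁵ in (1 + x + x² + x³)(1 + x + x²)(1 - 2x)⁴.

-7

(1 + x + x² + x³) has coefficients 1,1,1,1 for degrees 0…3.
(1 + x + x²) has coefficients 1,1,1,0,0,0 for degrees 0…5.
Finally multiplying by (1 - 2x)⁴, the product of all factors after the first has coefficients 1,-7,17,-16,8,-16 for degrees 0…5.
[x⁵] = 1·(-16) + 1·8 + 1·(-16) + 1·17 = -7.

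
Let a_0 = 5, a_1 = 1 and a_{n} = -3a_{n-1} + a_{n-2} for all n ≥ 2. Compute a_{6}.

185

The ordinary generating function has denominator 1 + 3x - x^2.
Iterating the recurrence: a_0,…,a_{6} = 5, 1, 2, -5, 17, -56, 185.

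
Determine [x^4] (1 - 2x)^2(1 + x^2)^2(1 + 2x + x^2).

-1

(1 - 2x)^2 has coefficients 1,-4,4 for degrees 0…2.
(1 + x^2)^2 has coefficients 1,0,2,0,1 for degrees 0…4.
Finally multiplying by (1 + 2x + x^2), the product of all factors after the first has coefficients 1,2,3,4,3 for degrees 0…4.
[x^4] = 1·3 − 4·4 + 4·3 = -1.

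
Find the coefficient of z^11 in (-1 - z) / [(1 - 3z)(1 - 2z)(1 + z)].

-527345

Partial fractions give a closed form: a_n = (-3)·3^n + (2)·2^n.
At n = 11: a_11 = -527345.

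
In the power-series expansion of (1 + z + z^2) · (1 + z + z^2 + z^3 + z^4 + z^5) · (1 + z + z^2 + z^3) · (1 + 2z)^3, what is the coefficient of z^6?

287

(1 + z + z^2) has coefficients 1,1,1 for degrees 0…2.
(1 + z + z^2 + z^3 + z^4 + z^5) has coefficients 1,1,1,1,1,1,0 for degrees 0…6.
Multiplying by (1 + z + z^2 + z^3) gives running coefficients 1,2,3,4,4,4,3 for degrees 0…6.
Finally multiplying by (1 + 2z)^3, the product of all factors after the first has coefficients 1,8,27,54,80,100,107 for degrees 0…6.
[z^6] = 1·107 + 1·100 + 1·80 = 287.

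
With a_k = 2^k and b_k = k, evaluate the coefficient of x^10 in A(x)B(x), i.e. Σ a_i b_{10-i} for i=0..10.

2036

This is [x^10] in the product of the two ordinary generating functions.
Σ = 1·10 + 2·9 + 4·8 + 8·7 + 16·6 + 32·5 + 64·4 + 128·3 + 256·2 + 512·1 + 1024·0 = 2036.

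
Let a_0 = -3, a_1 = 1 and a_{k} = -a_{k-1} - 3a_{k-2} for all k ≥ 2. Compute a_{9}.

The ordinary generating function has denominator 1 + q + 3q^2.
Iterating the recurrence: a_0,…,a_{9} = -3, 1, 8, -11, -13, 46, -7, -131, 152, 241.

241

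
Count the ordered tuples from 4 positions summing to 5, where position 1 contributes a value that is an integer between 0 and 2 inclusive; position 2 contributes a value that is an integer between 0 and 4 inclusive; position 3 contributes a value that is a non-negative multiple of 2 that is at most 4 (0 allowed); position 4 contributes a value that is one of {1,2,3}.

The generating function for the choices is (1 + x + x^2)·(1 + x + x^2 + x^3 + x^4)·(1 + x^2 + x^4)·(x + x^2 + x^3); the count is [x^5].
(1 + x + x^2) has coefficients 1,1,1 for degrees 0…2.
(1 + x + x^2 + x^3 + x^4) has coefficients 1,1,1,1,1,0 for degrees 0…5.
Multiplying by (1 + x^2 + x^4) gives running coefficients 1,1,2,2,3,2 for degrees 0…5.
Finally multiplying by (x + x^2 + x^3), the product of all factors after the first has coefficients 0,1,2,4,5,7 for degrees 0…5.
[x^5] = 1·7 + 1·5 + 1·4 = 16.

16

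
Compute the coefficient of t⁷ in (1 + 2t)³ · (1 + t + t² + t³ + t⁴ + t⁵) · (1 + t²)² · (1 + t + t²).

(1 + 2t)³ has coefficients 1,6,12,8 for degrees 0…3.
(1 + t + t² + t³ + t⁴ + t⁵) has coefficients 1,1,1,1,1,1,0,0 for degrees 0…7.
Multiplying by (1 + t²)² gives running coefficients 1,1,3,3,4,4,3,3 for degrees 0…7.
Finally multiplying by (1 + t + t²), the product of all factors after the first has coefficients 1,2,5,7,10,11,11,10 for degrees 0…7.
[t⁷] = 1·10 + 6·11 + 12·11 + 8·10 = 288.

288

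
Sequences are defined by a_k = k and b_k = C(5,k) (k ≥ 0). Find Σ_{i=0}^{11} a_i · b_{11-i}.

272

The convolution is the t^11 coefficient of A(t)B(t).
Σ = 0·0 + 1·0 + 2·0 + 3·0 + 4·0 + 5·0 + 6·1 + 7·5 + 8·10 + 9·10 + 10·5 + 11·1 = 272.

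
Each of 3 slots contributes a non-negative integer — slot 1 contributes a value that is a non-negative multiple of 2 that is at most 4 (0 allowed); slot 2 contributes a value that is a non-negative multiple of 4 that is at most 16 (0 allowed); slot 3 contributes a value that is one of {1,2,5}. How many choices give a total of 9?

4

The generating function for the choices is (1 + t² + t⁴)·(1 + t⁴ + t⁸ + t¹² + t¹⁶)·(t + t² + t⁵); the count is [t⁹].
(1 + t² + t⁴) has coefficients 1,0,1,0,1 for degrees 0…4.
(1 + t⁴ + t⁸ + t¹² + t¹⁶) has coefficients 1,0,0,0,1,0,0,0,1,0 for degrees 0…9.
Finally multiplying by (t + t² + t⁵), the product of all factors after the first has coefficients 0,1,1,0,0,2,1,0,0,2 for degrees 0…9.
[t⁹] = 1·2 + 1·0 + 1·2 = 4.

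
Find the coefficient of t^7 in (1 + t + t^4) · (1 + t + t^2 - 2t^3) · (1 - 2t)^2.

-2

(1 + t + t^4) has coefficients 1,1,0,0,1 for degrees 0…4.
(1 + t + t^2 - 2t^3) has coefficients 1,1,1,-2,0,0,0,0 for degrees 0…7.
Finally multiplying by (1 - 2t)^2, the product of all factors after the first has coefficients 1,-3,1,-2,12,-8,0,0 for degrees 0…7.
[t^7] = 1·0 + 1·0 + 1·(-2) = -2.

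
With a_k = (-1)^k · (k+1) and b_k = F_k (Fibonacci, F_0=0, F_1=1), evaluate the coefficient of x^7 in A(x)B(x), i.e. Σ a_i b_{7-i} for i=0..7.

Write out a_i and b_{7-i} for i = 0,…,7 and sum the products.
Σ = 1·13 − 2·8 + 3·5 − 4·3 + 5·2 − 6·1 + 7·1 − 8·0 = 11.

11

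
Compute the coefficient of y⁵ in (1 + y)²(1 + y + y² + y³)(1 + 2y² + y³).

13

(1 + y)² has coefficients 1,2,1 for degrees 0…2.
(1 + y + y² + y³) has coefficients 1,1,1,1,0,0 for degrees 0…5.
Finally multiplying by (1 + 2y² + y³), the product of all factors after the first has coefficients 1,1,3,4,3,3 for degrees 0…5.
[y⁵] = 1·3 + 2·3 + 1·4 = 13.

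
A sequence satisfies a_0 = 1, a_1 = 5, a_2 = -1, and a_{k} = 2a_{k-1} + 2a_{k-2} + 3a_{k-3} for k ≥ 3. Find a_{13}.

613205

The ordinary generating function has denominator 1 - 2z - 2z^2 - 3z^3.
Iterating the recurrence: a_0,…,a_{13} = 1, 5, -1, 11, 35, 89, 281, 845, 2519, 7571, 22715, 68129, 204401, 613205.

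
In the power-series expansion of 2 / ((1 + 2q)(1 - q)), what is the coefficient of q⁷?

The denominator gives the recurrence a_n = −a_(n−1) + 2a_(n−2) for n ≥ 2; the numerator fixes a_0 = 2, a_1 = -2.
Iterating: 2, -2, 6, -10, 22, -42, 86, -170, so a_7 = -170.

-170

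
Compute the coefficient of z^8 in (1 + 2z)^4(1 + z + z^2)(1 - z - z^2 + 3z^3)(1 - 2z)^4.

(1 + 2z)^4 has coefficients 1,8,24,32,16 for degrees 0…4.
(1 + z + z^2) has coefficients 1,1,1,0,0,0,0,0,0 for degrees 0…8.
Multiplying by (1 - z - z^2 + 3z^3) gives running coefficients 1,0,-1,1,2,3,0,0,0 for degrees 0…8.
Finally multiplying by (1 - 2z)^4, the product of all factors after the first has coefficients 1,-8,23,-23,-14,43,-24,24,-64 for degrees 0…8.
[z^8] = 1·(-64) + 8·24 + 24·(-24) + 32·43 + 16·(-14) = 704.

704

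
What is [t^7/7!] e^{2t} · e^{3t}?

The EGF product rule gives c_7 = Σ_{k_1+k_2=7} C(7; k_1,k_2) · ∏ g_i(k_i), where e^{2t} gives (2)^k; e^{3t} gives (3)^k.
g_1(k) for k = 0…7: 1, 2, 4, 8, 16, 32, 64, 128.
g_2(k) for k = 0…7: 1, 3, 9, 27, 81, 243, 729, 2187.
c_7 = Σ_k C(7,k)·g_1(k)·g_2(7−k) = 1·1·2187 + 7·2·729 + 21·4·243 + 35·8·81 + 35·16·27 + 21·32·9 + 7·64·3 + 1·128·1 = 2187 + 10206 + 20412 + 22680 + 15120 + 6048 + 1344 + 128 = 78125.

78125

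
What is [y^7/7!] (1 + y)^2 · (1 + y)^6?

The EGF product rule gives c_7 = Σ_{k_1+k_2=7} C(7; k_1,k_2) · ∏ g_i(k_i), where (1+y)^2 gives the falling factorial (2)_k; (1+y)^6 gives the falling factorial (6)_k.
g_1(k) for k = 0…7: 1, 2, 2, 0, 0, 0, 0, 0.
g_2(k) for k = 0…7: 1, 6, 30, 120, 360, 720, 720, 0.
c_7 = Σ_k C(7,k)·g_1(k)·g_2(7−k) = 7·2·720 + 21·2·720 = 10080 + 30240 = 40320.

40320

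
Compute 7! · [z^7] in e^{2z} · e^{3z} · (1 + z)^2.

The EGF product rule gives c_7 = Σ_{k_1+k_2+k_3=7} C(7; k_1,k_2,k_3) · ∏ g_i(k_i), where e^{2z} gives (2)^k; e^{3z} gives (3)^k; (1+z)^2 gives the falling factorial (2)_k.
g_1(k) for k = 0…7: 1, 2, 4, 8, 16, 32, 64, 128.
g_2(k) for k = 0…7: 1, 3, 9, 27, 81, 243, 729, 2187.
g_3(k) for k = 0…7: 1, 2, 2, 0, 0, 0, 0, 0.
First combine the last two factors: h(k) = Σ_j C(k,j)·g_2(j)·g_3(k−j) for k = 0…7: 1, 5, 23, 99, 405, 1593, 6075, 22599.
c_7 = Σ_k C(7,k)·g_1(k)·h(7−k) = 1·1·22599 + 7·2·6075 + 21·4·1593 + 35·8·405 + 35·16·99 + 21·32·23 + 7·64·5 + 1·128·1 = 22599 + 85050 + 133812 + 113400 + 55440 + 15456 + 2240 + 128 = 428125.

428125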